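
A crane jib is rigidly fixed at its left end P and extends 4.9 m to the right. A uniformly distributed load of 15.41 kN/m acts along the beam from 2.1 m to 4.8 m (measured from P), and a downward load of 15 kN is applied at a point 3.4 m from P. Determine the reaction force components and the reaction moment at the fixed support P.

P_x = 0, P_y = 56.61 kN, M_P = 194.5 kN·m

Resultant of the distributed load: 15.41 × 2.7 = 41.607 kN at 3.45 m from P.
ΣF_x = 0: P_x = 0.
ΣF_y = 0: P_y − 15.41·2.7 − 15 = 0 → P_y = 56.61 kN.
ΣM about P: M_P − (15.41·2.7)·3.45 − 15·3.4 = 0 → M_P = 194.5 kN·m.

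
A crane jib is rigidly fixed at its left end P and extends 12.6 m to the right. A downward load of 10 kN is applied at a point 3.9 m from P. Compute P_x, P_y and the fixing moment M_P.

ΣF_x = 0: P_x = 0.
ΣF_y = 0: P_y − 10 = 0 → P_y = 10.00 kN.
ΣM about P: M_P − 10·3.9 = 0 → M_P = 39.00 kN·m.

P_x = 0, P_y = 10.00 kN, M_P = 39.00 kN·m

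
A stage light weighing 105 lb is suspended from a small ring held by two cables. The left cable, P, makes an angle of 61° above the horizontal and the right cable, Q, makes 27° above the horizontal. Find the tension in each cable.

T_P = 93.61 lb, T_Q = 50.94 lb

ΣF_x = 0: −T_P·cos61° + T_Q·cos27° = 0 → T_Q = 0.544115·T_P.
ΣF_y = 0: T_P·sin61° + T_Q·sin27° = 105.
Substitute: T_P·(0.87462 + 0.544115·0.45399) = 105 → T_P = 93.6127 ≈ 93.61 lb.
Then T_Q = 0.544115 × 93.6127 = 50.94 lb.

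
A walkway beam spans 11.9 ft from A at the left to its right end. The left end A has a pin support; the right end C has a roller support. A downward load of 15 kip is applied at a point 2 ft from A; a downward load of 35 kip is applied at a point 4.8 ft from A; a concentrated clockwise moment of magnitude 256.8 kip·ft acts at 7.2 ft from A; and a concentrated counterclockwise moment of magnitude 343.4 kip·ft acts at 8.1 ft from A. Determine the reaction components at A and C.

A_x = 0, A_y = 40.64 kip, C_y = 9.361 kip

Taking moments about A: C_y·11.9 − 15·2 − 35·4.8 − 256.8 + 343.4 = 0 → C_y = 111.4/11.9 = 9.36134 ≈ 9.361 kip.
ΣF_y = 0: A_y + 9.36134 − 15 − 35 = 0 → A_y = 40.64 kip.
ΣF_x = 0: no horizontal applied forces, so A_x = 0.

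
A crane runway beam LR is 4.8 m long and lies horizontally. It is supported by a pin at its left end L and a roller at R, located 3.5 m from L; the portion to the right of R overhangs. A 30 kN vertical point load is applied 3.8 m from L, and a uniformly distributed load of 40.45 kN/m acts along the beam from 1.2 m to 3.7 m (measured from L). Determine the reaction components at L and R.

L_x = 0, L_y = 27.77 kN, R_y = 103.4 kN

Resultant of the distributed load: 40.45 × 2.5 = 101.125 kN at 2.45 m from L.
Taking moments about L: R_y·3.5 − 30·3.8 − (40.45·2.5)·2.45 = 0 → R_y = 361.75625/3.5 = 103.359 ≈ 103.4 kN.
ΣF_y = 0: L_y + 103.359 − 30 − 40.45·2.5 = 0 → L_y = 27.77 kN.
ΣF_x = 0: no horizontal applied forces, so L_x = 0.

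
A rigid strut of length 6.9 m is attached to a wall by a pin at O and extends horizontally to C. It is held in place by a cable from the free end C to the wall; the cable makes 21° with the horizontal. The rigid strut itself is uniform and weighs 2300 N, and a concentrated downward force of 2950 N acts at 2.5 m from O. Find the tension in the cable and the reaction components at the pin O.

T = 6192 N, O_x = 5780 N, O_y = 3031 N

ΣM about O: T·sin21°·6.9 − 2300·3.45 − 2950·2.5 = 0 → T = 15310/(6.9·0.358368) = 6191.51 ≈ 6192 N.
ΣF_x = 0: O_x − T·cos21° = 0 → O_x = 6191.51 × 0.93358 = 5780 N.
ΣF_y = 0: O_y + T·sin21° − 2300 − 2950 = 0 → O_y = 5250 − 6191.51 × 0.358368 = 3031 N.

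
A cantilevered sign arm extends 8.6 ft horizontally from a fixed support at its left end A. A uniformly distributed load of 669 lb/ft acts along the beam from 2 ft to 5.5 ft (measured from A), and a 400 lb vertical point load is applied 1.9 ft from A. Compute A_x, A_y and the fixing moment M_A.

A_x = 0, A_y = 2742 lb, M_A = 9541 lb·ft

Resultant of the distributed load: 669 × 3.5 = 2341.5 lb at 3.75 ft from A.
ΣF_x = 0: A_x = 0.
ΣF_y = 0: A_y − 669·3.5 − 400 = 0 → A_y = 2742 lb.
ΣM about A: M_A − (669·3.5)·3.75 − 400·1.9 = 0 → M_A = 9541 lb·ft.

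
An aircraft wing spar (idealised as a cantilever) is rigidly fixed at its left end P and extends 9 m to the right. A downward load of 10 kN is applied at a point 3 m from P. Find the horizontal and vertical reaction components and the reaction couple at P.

P_x = 0, P_y = 10.00 kN, M_P = 30.00 kN·m

ΣF_x = 0: P_x = 0.
ΣF_y = 0: P_y − 10 = 0 → P_y = 10.00 kN.
ΣM about P: M_P − 10·3 = 0 → M_P = 30.00 kN·m.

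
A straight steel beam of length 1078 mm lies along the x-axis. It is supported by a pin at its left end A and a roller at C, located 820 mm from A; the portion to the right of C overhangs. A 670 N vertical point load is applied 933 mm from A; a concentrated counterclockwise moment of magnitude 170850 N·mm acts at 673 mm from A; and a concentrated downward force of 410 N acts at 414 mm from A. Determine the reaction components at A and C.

A_x = 0, A_y = 319.0 N, C_y = 761.0 N

Moments about A: C_y·820 − 670·933 + 170850 − 410·414 = 0 → C_y = 624000/820 = 760.976 ≈ 761.0 N.
ΣF_y = 0: A_y + 760.976 − 670 − 410 = 0 → A_y = 319.0 N.
ΣF_x = 0: no horizontal applied forces, so A_x = 0.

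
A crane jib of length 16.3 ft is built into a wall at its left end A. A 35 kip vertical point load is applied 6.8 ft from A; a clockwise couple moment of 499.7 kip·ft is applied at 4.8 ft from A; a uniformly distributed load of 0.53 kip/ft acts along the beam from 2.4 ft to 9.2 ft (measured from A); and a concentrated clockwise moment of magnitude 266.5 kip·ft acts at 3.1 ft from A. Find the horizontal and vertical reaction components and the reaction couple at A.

A_x = 0, A_y = 38.60 kip, M_A = 1025 kip·ft

Resultant of the distributed load: 0.53 × 6.8 = 3.604 kip at 5.8 ft from A.
ΣF_x = 0: A_x = 0.
ΣF_y = 0: A_y − 35 − 0.53·6.8 = 0 → A_y = 38.60 kip.
ΣM about A: M_A − 35·6.8 − 499.7 − (0.53·6.8)·5.8 − 266.5 = 0 → M_A = 1025 kip·ft.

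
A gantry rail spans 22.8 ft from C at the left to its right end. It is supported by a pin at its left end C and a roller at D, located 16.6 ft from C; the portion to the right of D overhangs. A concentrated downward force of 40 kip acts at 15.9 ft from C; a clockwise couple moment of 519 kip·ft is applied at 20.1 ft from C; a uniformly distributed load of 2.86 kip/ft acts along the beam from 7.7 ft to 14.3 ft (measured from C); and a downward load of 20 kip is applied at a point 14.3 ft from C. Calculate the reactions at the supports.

Resultant of the distributed load: 2.86 × 6.6 = 18.876 kip at 11 ft from C.
Taking moments about C: D_y·16.6 − 40·15.9 − 519 − (2.86·6.6)·11 − 20·14.3 = 0 → D_y = 1648.636/16.6 = 99.3154 ≈ 99.32 kip.
ΣF_y = 0: C_y + 99.3154 − 40 − 2.86·6.6 − 20 = 0 → C_y = -20.44 kip.
ΣF_x = 0: no horizontal applied forces, so C_x = 0.

C_x = 0, C_y = -20.44 kip, D_y = 99.32 kip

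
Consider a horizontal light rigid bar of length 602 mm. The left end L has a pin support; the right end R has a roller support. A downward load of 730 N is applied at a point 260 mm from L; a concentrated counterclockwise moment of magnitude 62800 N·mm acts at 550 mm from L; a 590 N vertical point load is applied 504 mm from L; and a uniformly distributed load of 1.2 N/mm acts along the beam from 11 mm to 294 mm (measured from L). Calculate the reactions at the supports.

Resultant of the distributed load: 1.2 × 283 = 339.6 N at 152.5 mm from L.
ΣM about L: R_y·602 − 730·260 + 62800 − 590·504 − (1.2·283)·152.5 = 0 → R_y = 476149/602 = 790.945 ≈ 790.9 N.
ΣF_y = 0: L_y + 790.945 − 730 − 590 − 1.2·283 = 0 → L_y = 868.7 N.
ΣF_x = 0: no horizontal applied forces, so L_x = 0.

L_x = 0, L_y = 868.7 N, R_y = 790.9 N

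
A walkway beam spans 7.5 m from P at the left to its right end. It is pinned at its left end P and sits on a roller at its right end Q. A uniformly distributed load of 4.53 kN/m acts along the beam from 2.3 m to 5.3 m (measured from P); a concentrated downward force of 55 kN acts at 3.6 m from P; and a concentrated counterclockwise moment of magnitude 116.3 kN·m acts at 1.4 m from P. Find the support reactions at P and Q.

Resultant of the distributed load: 4.53 × 3 = 13.59 kN at 3.8 m from P.
Taking moments about P: Q_y·7.5 − (4.53·3)·3.8 − 55·3.6 + 116.3 = 0 → Q_y = 133.342/7.5 = 17.7789 ≈ 17.78 kN.
ΣF_y = 0: P_y + 17.7789 − 4.53·3 − 55 = 0 → P_y = 50.81 kN.
ΣF_x = 0: no horizontal applied forces, so P_x = 0.

P_x = 0, P_y = 50.81 kN, Q_y = 17.78 kN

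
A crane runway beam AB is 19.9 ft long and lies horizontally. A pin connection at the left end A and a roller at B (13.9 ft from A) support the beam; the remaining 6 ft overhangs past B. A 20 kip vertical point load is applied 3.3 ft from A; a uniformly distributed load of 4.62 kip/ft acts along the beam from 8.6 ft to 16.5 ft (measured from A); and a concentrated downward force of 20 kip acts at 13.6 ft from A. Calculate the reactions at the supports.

A_x = 0, A_y = 19.23 kip, B_y = 57.27 kip

Resultant of the distributed load: 4.62 × 7.9 = 36.498 kip at 12.55 ft from A.
Moments about A: B_y·13.9 − 20·3.3 − (4.62·7.9)·12.55 − 20·13.6 = 0 → B_y = 796.0499/13.9 = 57.2698 ≈ 57.27 kip.
ΣF_y = 0: A_y + 57.2698 − 20 − 4.62·7.9 − 20 = 0 → A_y = 19.23 kip.
ΣF_x = 0: no horizontal applied forces, so A_x = 0.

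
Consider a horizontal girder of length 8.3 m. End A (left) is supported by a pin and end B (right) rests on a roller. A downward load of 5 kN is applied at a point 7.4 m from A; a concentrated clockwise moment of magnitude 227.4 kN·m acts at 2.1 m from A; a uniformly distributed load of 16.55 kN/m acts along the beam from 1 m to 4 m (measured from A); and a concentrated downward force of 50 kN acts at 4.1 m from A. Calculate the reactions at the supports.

Resultant of the distributed load: 16.55 × 3 = 49.65 kN at 2.5 m from A.
ΣM about A: B_y·8.3 − 5·7.4 − 227.4 − (16.55·3)·2.5 − 50·4.1 = 0 → B_y = 593.525/8.3 = 71.509 ≈ 71.51 kN.
ΣF_y = 0: A_y + 71.509 − 5 − 16.55·3 − 50 = 0 → A_y = 33.14 kN.
ΣF_x = 0: no horizontal applied forces, so A_x = 0.

A_x = 0, A_y = 33.14 kN, B_y = 71.51 kN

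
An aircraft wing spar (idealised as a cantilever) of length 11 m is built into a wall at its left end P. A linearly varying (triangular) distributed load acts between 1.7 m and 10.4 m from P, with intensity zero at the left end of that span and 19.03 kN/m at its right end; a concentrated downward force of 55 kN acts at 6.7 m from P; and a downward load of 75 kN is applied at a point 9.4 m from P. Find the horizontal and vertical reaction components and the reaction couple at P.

P_x = 0, P_y = 212.8 kN, M_P = 1694 kN·m

Resultant of the triangular load: ½ × 19.03 × 8.7 = 82.7805 kN, acting at 7.5 m from P (one-third of the span from the peak).
ΣF_x = 0: P_x = 0.
ΣF_y = 0: P_y − ½·19.03·8.7 − 55 − 75 = 0 → P_y = 212.8 kN.
ΣM about P: M_P − (½·19.03·8.7)·7.5 − 55·6.7 − 75·9.4 = 0 → M_P = 1694 kN·m.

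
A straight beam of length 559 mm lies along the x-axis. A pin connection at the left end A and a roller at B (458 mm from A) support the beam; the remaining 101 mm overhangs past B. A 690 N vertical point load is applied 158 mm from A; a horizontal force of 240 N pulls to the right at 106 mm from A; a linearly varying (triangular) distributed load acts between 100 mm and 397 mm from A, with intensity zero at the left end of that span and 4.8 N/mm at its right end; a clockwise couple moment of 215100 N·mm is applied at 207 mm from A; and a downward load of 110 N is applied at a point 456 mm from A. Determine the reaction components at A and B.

A_x = -240.0 N, A_y = 231.8 N, B_y = 1281 N

Resultant of the triangular load: ½ × 4.8 × 297 = 712.8 N, acting at 298 mm from A (one-third of the span from the peak).
Moments about A: B_y·458 − 690·158 − (½·4.8·297)·298 − 215100 − 110·456 = 0 → B_y = 586694.4/458 = 1280.99 ≈ 1281 N.
ΣF_y = 0: A_y + 1280.99 − 690 − ½·4.8·297 − 110 = 0 → A_y = 231.8 N.
ΣF_x = 0: A_x + 240 = 0 → A_x = -240.0 N.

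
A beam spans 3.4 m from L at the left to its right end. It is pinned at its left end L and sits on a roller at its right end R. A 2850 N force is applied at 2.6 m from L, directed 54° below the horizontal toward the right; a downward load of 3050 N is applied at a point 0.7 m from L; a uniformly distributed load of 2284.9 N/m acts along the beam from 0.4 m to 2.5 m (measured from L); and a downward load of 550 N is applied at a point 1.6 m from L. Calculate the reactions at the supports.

L_x = -1675 N, L_y = 6008 N, R_y = 4696 N

Resultant of the distributed load: 2284.9 × 2.1 = 4798.29 N at 1.45 m from L.
Moments about L: R_y·3.4 − 2850·sin54°·2.6 − 3050·0.7 − (2284.9·2.1)·1.45 − 550·1.6 = 0 → R_y = 15967.3/3.4 = 4696.26 ≈ 4696 N.
ΣF_y = 0: L_y + 4696.26 − 2850·sin54° − 3050 − 2284.9·2.1 − 550 = 0 → L_y = 6008 N.
ΣF_x = 0: L_x + 2850·cos54° = 0 → L_x = -1675 N.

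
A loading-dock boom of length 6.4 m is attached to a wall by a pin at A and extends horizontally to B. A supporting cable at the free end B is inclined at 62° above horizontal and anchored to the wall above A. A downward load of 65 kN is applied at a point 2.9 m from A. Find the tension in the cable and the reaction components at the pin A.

T = 33.36 kN, A_x = 15.66 kN, A_y = 35.55 kN

ΣM about A: T·sin62°·6.4 − 65·2.9 = 0 → T = 188.5/(6.4·0.882948) = 33.3577 ≈ 33.36 kN.
ΣF_x = 0: A_x − T·cos62° = 0 → A_x = 33.3577 × 0.469472 = 15.66 kN.
ΣF_y = 0: A_y + T·sin62° − 65 = 0 → A_y = 65 − 33.3577 × 0.882948 = 35.55 kN.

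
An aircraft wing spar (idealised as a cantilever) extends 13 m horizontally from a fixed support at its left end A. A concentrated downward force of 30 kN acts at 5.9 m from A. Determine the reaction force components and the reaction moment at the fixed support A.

A_x = 0, A_y = 30.00 kN, M_A = 177.0 kN·m

ΣF_x = 0: A_x = 0.
ΣF_y = 0: A_y − 30 = 0 → A_y = 30.00 kN.
ΣM about A: M_A − 30·5.9 = 0 → M_A = 177.0 kN·m.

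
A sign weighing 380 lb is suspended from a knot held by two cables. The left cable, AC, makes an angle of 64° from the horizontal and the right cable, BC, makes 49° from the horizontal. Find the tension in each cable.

ΣF_x = 0: −T_AC·cos64° + T_BC·cos49° = 0 → T_BC = 0.668189·T_AC.
ΣF_y = 0: T_AC·sin64° + T_BC·sin49° = 380.
Substitute: T_AC·(0.898794 + 0.668189·0.75471) = 380 → T_AC = 270.832 ≈ 270.8 lb.
Then T_BC = 0.668189 × 270.832 = 181.0 lb.

T_AC = 270.8 lb, T_BC = 181.0 lb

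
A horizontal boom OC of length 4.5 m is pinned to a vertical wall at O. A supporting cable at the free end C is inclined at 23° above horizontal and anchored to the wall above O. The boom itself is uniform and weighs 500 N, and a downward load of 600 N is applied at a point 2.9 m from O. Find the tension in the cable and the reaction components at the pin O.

ΣM about O: T·sin23°·4.5 − 500·2.25 − 600·2.9 = 0 → T = 2865/(4.5·0.390731) = 1629.42 ≈ 1629 N.
ΣF_x = 0: O_x − T·cos23° = 0 → O_x = 1629.42 × 0.920505 = 1500 N.
ΣF_y = 0: O_y + T·sin23° − 500 − 600 = 0 → O_y = 1100 − 1629.42 × 0.390731 = 463.3 N.

T = 1629 N, O_x = 1500 N, O_y = 463.3 N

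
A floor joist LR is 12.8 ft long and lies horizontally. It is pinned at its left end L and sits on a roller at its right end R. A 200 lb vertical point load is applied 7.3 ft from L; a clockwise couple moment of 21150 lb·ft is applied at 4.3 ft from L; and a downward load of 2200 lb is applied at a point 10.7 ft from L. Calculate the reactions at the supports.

L_x = 0, L_y = -1205 lb, R_y = 3605 lb

ΣM about L: R_y·12.8 − 200·7.3 − 21150 − 2200·10.7 = 0 → R_y = 46150/12.8 = 3605.47 ≈ 3605 lb.
ΣF_y = 0: L_y + 3605.47 − 200 − 2200 = 0 → L_y = -1205 lb.
ΣF_x = 0: no horizontal applied forces, so L_x = 0.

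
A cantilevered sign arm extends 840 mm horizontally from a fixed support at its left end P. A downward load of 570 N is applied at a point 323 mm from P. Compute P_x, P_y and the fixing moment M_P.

ΣF_x = 0: P_x = 0.
ΣF_y = 0: P_y − 570 = 0 → P_y = 570.0 N.
ΣM about P: M_P − 570·323 = 0 → M_P = 184100 N·mm.

P_x = 0, P_y = 570.0 N, M_P = 184100 N·mm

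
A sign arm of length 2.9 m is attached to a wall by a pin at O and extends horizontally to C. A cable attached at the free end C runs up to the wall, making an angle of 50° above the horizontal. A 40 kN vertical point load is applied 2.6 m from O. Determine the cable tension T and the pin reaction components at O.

T = 46.81 kN, O_x = 30.09 kN, O_y = 4.138 kN

ΣM about O: T·sin50°·2.9 − 40·2.6 = 0 → T = 104/(2.9·0.766044) = 46.8146 ≈ 46.81 kN.
ΣF_x = 0: O_x − T·cos50° = 0 → O_x = 46.8146 × 0.642788 = 30.09 kN.
ΣF_y = 0: O_y + T·sin50° − 40 = 0 → O_y = 40 − 46.8146 × 0.766044 = 4.138 kN.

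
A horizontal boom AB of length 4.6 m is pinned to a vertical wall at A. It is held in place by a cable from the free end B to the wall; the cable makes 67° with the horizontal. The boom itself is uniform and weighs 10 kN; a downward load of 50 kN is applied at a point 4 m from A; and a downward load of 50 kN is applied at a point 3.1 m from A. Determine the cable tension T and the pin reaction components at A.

ΣM about A: T·sin67°·4.6 − 10·2.3 − 50·4 − 50·3.1 = 0 → T = 378/(4.6·0.920505) = 89.2705 ≈ 89.27 kN.
ΣF_x = 0: A_x − T·cos67° = 0 → A_x = 89.2705 × 0.390731 = 34.88 kN.
ΣF_y = 0: A_y + T·sin67° − 10 − 50 − 50 = 0 → A_y = 110 − 89.2705 × 0.920505 = 27.83 kN.

T = 89.27 kN, A_x = 34.88 kN, A_y = 27.83 kN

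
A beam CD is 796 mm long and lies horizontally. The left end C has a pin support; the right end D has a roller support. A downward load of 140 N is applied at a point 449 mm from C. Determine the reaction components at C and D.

C_x = 0, C_y = 61.03 N, D_y = 78.97 N

Moments about C: D_y·796 − 140·449 = 0 → D_y = 62860/796 = 78.9698 ≈ 78.97 N.
ΣF_y = 0: C_y + 78.9698 − 140 = 0 → C_y = 61.03 N.
ΣF_x = 0: no horizontal applied forces, so C_x = 0.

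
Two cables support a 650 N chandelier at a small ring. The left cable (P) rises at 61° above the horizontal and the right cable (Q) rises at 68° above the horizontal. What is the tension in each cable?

ΣF_x = 0: −T_P·cos61° + T_Q·cos68° = 0 → T_Q = 1.29418·T_P.
ΣF_y = 0: T_P·sin61° + T_Q·sin68° = 650.
Substitute: T_P·(0.87462 + 1.29418·0.927184) = 650 → T_P = 313.319 ≈ 313.3 N.
Then T_Q = 1.29418 × 313.319 = 405.5 N.

T_P = 313.3 N, T_Q = 405.5 N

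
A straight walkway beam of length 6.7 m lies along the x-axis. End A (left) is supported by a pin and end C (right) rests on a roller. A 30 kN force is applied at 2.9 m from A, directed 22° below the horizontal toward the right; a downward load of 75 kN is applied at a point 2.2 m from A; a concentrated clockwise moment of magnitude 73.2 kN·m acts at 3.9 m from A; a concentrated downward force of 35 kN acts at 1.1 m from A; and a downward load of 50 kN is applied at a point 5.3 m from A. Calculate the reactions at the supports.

Taking moments about A: C_y·6.7 − 30·sin22°·2.9 − 75·2.2 − 73.2 − 35·1.1 − 50·5.3 = 0 → C_y = 574.291/6.7 = 85.7151 ≈ 85.72 kN.
ΣF_y = 0: A_y + 85.7151 − 30·sin22° − 75 − 35 − 50 = 0 → A_y = 85.52 kN.
ΣF_x = 0: A_x + 30·cos22° = 0 → A_x = -27.82 kN.

A_x = -27.82 kN, A_y = 85.52 kN, C_y = 85.72 kN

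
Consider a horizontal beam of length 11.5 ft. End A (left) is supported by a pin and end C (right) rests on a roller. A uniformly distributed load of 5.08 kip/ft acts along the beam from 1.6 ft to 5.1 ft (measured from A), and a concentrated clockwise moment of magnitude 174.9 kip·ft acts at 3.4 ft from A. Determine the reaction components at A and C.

Resultant of the distributed load: 5.08 × 3.5 = 17.78 kip at 3.35 ft from A.
Taking moments about A: C_y·11.5 − (5.08·3.5)·3.35 − 174.9 = 0 → C_y = 234.463/11.5 = 20.3881 ≈ 20.39 kip.
ΣF_y = 0: A_y + 20.3881 − 5.08·3.5 = 0 → A_y = -2.608 kip.
ΣF_x = 0: no horizontal applied forces, so A_x = 0.

A_x = 0, A_y = -2.608 kip, C_y = 20.39 kip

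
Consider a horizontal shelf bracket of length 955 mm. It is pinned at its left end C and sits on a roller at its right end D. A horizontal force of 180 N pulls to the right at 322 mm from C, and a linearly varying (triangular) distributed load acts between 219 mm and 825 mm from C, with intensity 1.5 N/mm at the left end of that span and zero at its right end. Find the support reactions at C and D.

Resultant of the triangular load: ½ × 1.5 × 606 = 454.5 N, acting at 421 mm from C (one-third of the span from the peak).
ΣM about C: D_y·955 − (½·1.5·606)·421 = 0 → D_y = 191344.5/955 = 200.361 ≈ 200.4 N.
ΣF_y = 0: C_y + 200.361 − ½·1.5·606 = 0 → C_y = 254.1 N.
ΣF_x = 0: C_x + 180 = 0 → C_x = -180.0 N.

C_x = -180.0 N, C_y = 254.1 N, D_y = 200.4 N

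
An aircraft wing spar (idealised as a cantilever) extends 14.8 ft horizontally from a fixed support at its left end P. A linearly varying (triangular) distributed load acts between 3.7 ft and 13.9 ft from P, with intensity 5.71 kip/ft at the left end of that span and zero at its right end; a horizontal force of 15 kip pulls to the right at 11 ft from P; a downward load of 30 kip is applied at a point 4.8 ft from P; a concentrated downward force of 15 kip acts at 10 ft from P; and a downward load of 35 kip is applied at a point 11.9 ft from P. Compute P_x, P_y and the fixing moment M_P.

Resultant of the triangular load: ½ × 5.71 × 10.2 = 29.121 kip, acting at 7.1 ft from P (one-third of the span from the peak).
ΣF_x = 0: P_x + 15 = 0 → P_x = -15.00 kip.
ΣF_y = 0: P_y − ½·5.71·10.2 − 30 − 15 − 35 = 0 → P_y = 109.1 kip.
ΣM about P: M_P − (½·5.71·10.2)·7.1 − 30·4.8 − 15·10 − 35·11.9 = 0 → M_P = 917.3 kip·ft.

P_x = -15.00 kip, P_y = 109.1 kip, M_P = 917.3 kip·ft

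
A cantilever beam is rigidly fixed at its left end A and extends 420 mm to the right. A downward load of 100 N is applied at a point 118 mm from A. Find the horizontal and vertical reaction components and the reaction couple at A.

A_x = 0, A_y = 100.0 N, M_A = 11800 N·mm

ΣF_x = 0: A_x = 0.
ΣF_y = 0: A_y − 100 = 0 → A_y = 100.0 N.
ΣM about A: M_A − 100·118 = 0 → M_A = 11800 N·mm.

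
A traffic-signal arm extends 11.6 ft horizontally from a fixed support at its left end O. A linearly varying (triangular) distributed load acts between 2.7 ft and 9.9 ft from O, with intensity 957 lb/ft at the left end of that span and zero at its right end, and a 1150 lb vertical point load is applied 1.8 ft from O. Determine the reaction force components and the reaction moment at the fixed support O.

O_x = 0, O_y = 4595 lb, M_O = 19640 lb·ft

Resultant of the triangular load: ½ × 957 × 7.2 = 3445.2 lb, acting at 5.1 ft from O (one-third of the span from the peak).
ΣF_x = 0: O_x = 0.
ΣF_y = 0: O_y − ½·957·7.2 − 1150 = 0 → O_y = 4595 lb.
ΣM about O: M_O − (½·957·7.2)·5.1 − 1150·1.8 = 0 → M_O = 19640 lb·ft.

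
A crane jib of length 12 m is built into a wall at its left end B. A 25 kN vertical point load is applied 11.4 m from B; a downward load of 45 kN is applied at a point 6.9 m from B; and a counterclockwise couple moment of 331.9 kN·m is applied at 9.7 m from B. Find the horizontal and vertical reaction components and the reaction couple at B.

B_x = 0, B_y = 70.00 kN, M_B = 263.6 kN·m

ΣF_x = 0: B_x = 0.
ΣF_y = 0: B_y − 25 − 45 = 0 → B_y = 70.00 kN.
ΣM about B: M_B − 25·11.4 − 45·6.9 + 331.9 = 0 → M_B = 263.6 kN·m.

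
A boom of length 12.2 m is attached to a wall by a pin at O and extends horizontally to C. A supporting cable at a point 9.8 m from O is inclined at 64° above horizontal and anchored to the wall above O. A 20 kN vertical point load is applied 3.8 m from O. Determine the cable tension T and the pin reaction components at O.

T = 8.628 kN, O_x = 3.782 kN, O_y = 12.24 kN

ΣM about O: T·sin64°·9.8 − 20·3.8 = 0 → T = 76/(9.8·0.898794) = 8.62834 ≈ 8.628 kN.
ΣF_x = 0: O_x − T·cos64° = 0 → O_x = 8.62834 × 0.438371 = 3.782 kN.
ΣF_y = 0: O_y + T·sin64° − 20 = 0 → O_y = 20 − 8.62834 × 0.898794 = 12.24 kN.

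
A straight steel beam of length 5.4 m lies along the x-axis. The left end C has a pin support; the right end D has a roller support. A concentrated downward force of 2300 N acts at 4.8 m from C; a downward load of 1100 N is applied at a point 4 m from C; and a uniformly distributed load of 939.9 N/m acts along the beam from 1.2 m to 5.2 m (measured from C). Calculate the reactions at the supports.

Resultant of the distributed load: 939.9 × 4 = 3759.6 N at 3.2 m from C.
Taking moments about C: D_y·5.4 − 2300·4.8 − 1100·4 − (939.9·4)·3.2 = 0 → D_y = 27470.72/5.4 = 5087.17 ≈ 5087 N.
ΣF_y = 0: C_y + 5087.17 − 2300 − 1100 − 939.9·4 = 0 → C_y = 2072 N.
ΣF_x = 0: no horizontal applied forces, so C_x = 0.

C_x = 0, C_y = 2072 N, D_y = 5087 N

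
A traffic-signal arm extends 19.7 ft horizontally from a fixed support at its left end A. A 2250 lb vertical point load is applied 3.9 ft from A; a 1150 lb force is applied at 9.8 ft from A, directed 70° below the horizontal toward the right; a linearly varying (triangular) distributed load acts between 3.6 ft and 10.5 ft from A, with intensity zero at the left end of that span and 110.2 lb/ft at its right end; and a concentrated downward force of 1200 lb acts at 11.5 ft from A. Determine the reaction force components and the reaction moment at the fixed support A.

A_x = -393.3 lb, A_y = 4911 lb, M_A = 36280 lb·ft

Resultant of the triangular load: ½ × 110.2 × 6.9 = 380.19 lb, acting at 8.2 ft from A (one-third of the span from the peak).
ΣF_x = 0: A_x + 1150·cos70° = 0 → A_x = -393.3 lb.
ΣF_y = 0: A_y − 2250 − 1150·sin70° − ½·110.2·6.9 − 1200 = 0 → A_y = 4911 lb.
ΣM about A: M_A − 2250·3.9 − 1150·sin70°·9.8 − (½·110.2·6.9)·8.2 − 1200·11.5 = 0 → M_A = 36280 lb·ft.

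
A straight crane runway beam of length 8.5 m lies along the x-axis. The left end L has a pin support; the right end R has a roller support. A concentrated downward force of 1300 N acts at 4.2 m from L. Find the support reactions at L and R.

Moments about L: R_y·8.5 − 1300·4.2 = 0 → R_y = 5460/8.5 = 642.353 ≈ 642.4 N.
ΣF_y = 0: L_y + 642.353 − 1300 = 0 → L_y = 657.6 N.
ΣF_x = 0: no horizontal applied forces, so L_x = 0.

L_x = 0, L_y = 657.6 N, R_y = 642.4 N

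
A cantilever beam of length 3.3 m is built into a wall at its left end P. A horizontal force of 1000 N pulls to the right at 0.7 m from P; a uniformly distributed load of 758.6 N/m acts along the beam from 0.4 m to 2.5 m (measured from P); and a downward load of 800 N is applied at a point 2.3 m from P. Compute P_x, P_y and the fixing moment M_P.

P_x = -1000 N, P_y = 2393 N, M_P = 4150 N·m

Resultant of the distributed load: 758.6 × 2.1 = 1593.06 N at 1.45 m from P.
ΣF_x = 0: P_x + 1000 = 0 → P_x = -1000 N.
ΣF_y = 0: P_y − 758.6·2.1 − 800 = 0 → P_y = 2393 N.
ΣM about P: M_P − (758.6·2.1)·1.45 − 800·2.3 = 0 → M_P = 4150 N·m.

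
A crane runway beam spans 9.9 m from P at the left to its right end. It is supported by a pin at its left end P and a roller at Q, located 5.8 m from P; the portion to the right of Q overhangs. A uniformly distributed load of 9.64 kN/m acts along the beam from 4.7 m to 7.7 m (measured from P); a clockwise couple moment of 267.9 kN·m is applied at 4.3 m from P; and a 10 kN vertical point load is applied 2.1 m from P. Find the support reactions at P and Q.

P_x = 0, P_y = -41.80 kN, Q_y = 80.72 kN

Resultant of the distributed load: 9.64 × 3 = 28.92 kN at 6.2 m from P.
Taking moments about P: Q_y·5.8 − (9.64·3)·6.2 − 267.9 − 10·2.1 = 0 → Q_y = 468.204/5.8 = 80.7248 ≈ 80.72 kN.
ΣF_y = 0: P_y + 80.7248 − 9.64·3 − 10 = 0 → P_y = -41.80 kN.
ΣF_x = 0: no horizontal applied forces, so P_x = 0.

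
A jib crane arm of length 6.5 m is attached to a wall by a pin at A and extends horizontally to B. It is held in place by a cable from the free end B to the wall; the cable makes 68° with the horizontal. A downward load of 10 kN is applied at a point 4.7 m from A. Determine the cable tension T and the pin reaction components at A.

T = 7.799 kN, A_x = 2.921 kN, A_y = 2.769 kN

ΣM about A: T·sin68°·6.5 − 10·4.7 = 0 → T = 47/(6.5·0.927184) = 7.79863 ≈ 7.799 kN.
ΣF_x = 0: A_x − T·cos68° = 0 → A_x = 7.79863 × 0.374607 = 2.921 kN.
ΣF_y = 0: A_y + T·sin68° − 10 = 0 → A_y = 10 − 7.79863 × 0.927184 = 2.769 kN.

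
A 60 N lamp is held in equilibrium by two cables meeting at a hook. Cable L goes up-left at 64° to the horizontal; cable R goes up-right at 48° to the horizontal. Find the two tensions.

T_L = 43.30 N, T_R = 28.37 N

ΣF_x = 0: −T_L·cos64° + T_R·cos48° = 0 → T_R = 0.655135·T_L.
ΣF_y = 0: T_L·sin64° + T_R·sin48° = 60.
Substitute: T_L·(0.898794 + 0.655135·0.743145) = 60 → T_L = 43.3008 ≈ 43.30 N.
Then T_R = 0.655135 × 43.3008 = 28.37 N.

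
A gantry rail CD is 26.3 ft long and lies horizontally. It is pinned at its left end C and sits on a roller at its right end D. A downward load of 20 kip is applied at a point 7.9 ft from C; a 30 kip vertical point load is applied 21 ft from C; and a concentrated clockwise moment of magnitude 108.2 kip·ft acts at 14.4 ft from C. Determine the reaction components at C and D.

C_x = 0, C_y = 15.92 kip, D_y = 34.08 kip

Moments about C: D_y·26.3 − 20·7.9 − 30·21 − 108.2 = 0 → D_y = 896.2/26.3 = 34.076 ≈ 34.08 kip.
ΣF_y = 0: C_y + 34.076 − 20 − 30 = 0 → C_y = 15.92 kip.
ΣF_x = 0: no horizontal applied forces, so C_x = 0.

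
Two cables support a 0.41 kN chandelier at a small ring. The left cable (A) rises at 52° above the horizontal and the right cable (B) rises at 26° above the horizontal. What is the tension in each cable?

ΣF_x = 0: −T_A·cos52° + T_B·cos26° = 0 → T_B = 0.684986·T_A.
ΣF_y = 0: T_A·sin52° + T_B·sin26° = 0.41.
Substitute: T_A·(0.788011 + 0.684986·0.438371) = 0.41 → T_A = 0.376738 ≈ 0.3767 kN.
Then T_B = 0.684986 × 0.376738 = 0.2581 kN.

T_A = 0.3767 kN, T_B = 0.2581 kN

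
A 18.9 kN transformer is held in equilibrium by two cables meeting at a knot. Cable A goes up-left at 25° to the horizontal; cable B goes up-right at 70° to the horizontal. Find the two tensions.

T_A = 6.489 kN, T_B = 17.19 kN

ΣF_x = 0: −T_A·cos25° + T_B·cos70° = 0 → T_B = 2.64987·T_A.
ΣF_y = 0: T_A·sin25° + T_B·sin70° = 18.9.
Substitute: T_A·(0.422618 + 2.64987·0.939693) = 18.9 → T_A = 6.48886 ≈ 6.489 kN.
Then T_B = 2.64987 × 6.48886 = 17.19 kN.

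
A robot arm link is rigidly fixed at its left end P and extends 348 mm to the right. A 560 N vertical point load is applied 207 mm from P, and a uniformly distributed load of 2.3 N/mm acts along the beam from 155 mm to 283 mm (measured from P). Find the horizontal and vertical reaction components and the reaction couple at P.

P_x = 0, P_y = 854.4 N, M_P = 180400 N·mm

Resultant of the distributed load: 2.3 × 128 = 294.4 N at 219 mm from P.
ΣF_x = 0: P_x = 0.
ΣF_y = 0: P_y − 560 − 2.3·128 = 0 → P_y = 854.4 N.
ΣM about P: M_P − 560·207 − (2.3·128)·219 = 0 → M_P = 180400 N·mm.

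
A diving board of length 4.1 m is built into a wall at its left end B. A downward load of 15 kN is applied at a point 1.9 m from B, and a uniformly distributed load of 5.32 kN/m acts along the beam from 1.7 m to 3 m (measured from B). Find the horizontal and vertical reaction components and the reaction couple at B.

Resultant of the distributed load: 5.32 × 1.3 = 6.916 kN at 2.35 m from B.
ΣF_x = 0: B_x = 0.
ΣF_y = 0: B_y − 15 − 5.32·1.3 = 0 → B_y = 21.92 kN.
ΣM about B: M_B − 15·1.9 − (5.32·1.3)·2.35 = 0 → M_B = 44.75 kN·m.

B_x = 0, B_y = 21.92 kN, M_B = 44.75 kN·m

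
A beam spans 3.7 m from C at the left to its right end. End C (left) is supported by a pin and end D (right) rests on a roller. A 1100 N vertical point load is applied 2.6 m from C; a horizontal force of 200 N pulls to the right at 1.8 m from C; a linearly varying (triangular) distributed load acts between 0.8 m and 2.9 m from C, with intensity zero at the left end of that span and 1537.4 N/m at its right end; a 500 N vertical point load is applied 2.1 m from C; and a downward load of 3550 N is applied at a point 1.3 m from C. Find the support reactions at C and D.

Resultant of the triangular load: ½ × 1537.4 × 2.1 = 1614.27 N, acting at 2.2 m from C (one-third of the span from the peak).
Moments about C: D_y·3.7 − 1100·2.6 − (½·1537.4·2.1)·2.2 − 500·2.1 − 3550·1.3 = 0 → D_y = 12076.394/3.7 = 3263.89 ≈ 3264 N.
ΣF_y = 0: C_y + 3263.89 − 1100 − ½·1537.4·2.1 − 500 − 3550 = 0 → C_y = 3500 N.
ΣF_x = 0: C_x + 200 = 0 → C_x = -200.0 N.

C_x = -200.0 N, C_y = 3500 N, D_y = 3264 N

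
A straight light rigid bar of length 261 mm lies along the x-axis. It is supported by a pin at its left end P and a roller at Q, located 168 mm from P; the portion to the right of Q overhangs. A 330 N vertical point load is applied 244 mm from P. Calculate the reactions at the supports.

P_x = 0, P_y = -149.3 N, Q_y = 479.3 N

Taking moments about P: Q_y·168 − 330·244 = 0 → Q_y = 80520/168 = 479.286 ≈ 479.3 N.
ΣF_y = 0: P_y + 479.286 − 330 = 0 → P_y = -149.3 N.
ΣF_x = 0: no horizontal applied forces, so P_x = 0.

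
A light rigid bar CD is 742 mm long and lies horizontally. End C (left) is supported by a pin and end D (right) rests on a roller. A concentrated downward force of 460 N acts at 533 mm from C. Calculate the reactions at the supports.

ΣM about C: D_y·742 − 460·533 = 0 → D_y = 245180/742 = 330.431 ≈ 330.4 N.
ΣF_y = 0: C_y + 330.431 − 460 = 0 → C_y = 129.6 N.
ΣF_x = 0: no horizontal applied forces, so C_x = 0.

C_x = 0, C_y = 129.6 N, D_y = 330.4 N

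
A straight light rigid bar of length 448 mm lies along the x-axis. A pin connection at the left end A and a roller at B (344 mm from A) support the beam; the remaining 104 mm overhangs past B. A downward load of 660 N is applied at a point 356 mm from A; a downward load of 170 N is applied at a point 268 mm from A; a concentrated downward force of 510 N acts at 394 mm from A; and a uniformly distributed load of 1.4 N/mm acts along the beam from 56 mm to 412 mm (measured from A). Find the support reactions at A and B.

A_x = 0, A_y = 99.78 N, B_y = 1739 N

Resultant of the distributed load: 1.4 × 356 = 498.4 N at 234 mm from A.
ΣM about A: B_y·344 − 660·356 − 170·268 − 510·394 − (1.4·356)·234 = 0 → B_y = 598085.6/344 = 1738.62 ≈ 1739 N.
ΣF_y = 0: A_y + 1738.62 − 660 − 170 − 510 − 1.4·356 = 0 → A_y = 99.78 N.
ΣF_x = 0: no horizontal applied forces, so A_x = 0.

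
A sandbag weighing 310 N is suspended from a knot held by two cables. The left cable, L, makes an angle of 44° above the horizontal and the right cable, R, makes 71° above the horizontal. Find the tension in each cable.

ΣF_x = 0: −T_L·cos44° + T_R·cos71° = 0 → T_R = 2.20949·T_L.
ΣF_y = 0: T_L·sin44° + T_R·sin71° = 310.
Substitute: T_L·(0.694658 + 2.20949·0.945519) = 310 → T_L = 111.36 ≈ 111.4 N.
Then T_R = 2.20949 × 111.36 = 246.0 N.

T_L = 111.4 N, T_R = 246.0 N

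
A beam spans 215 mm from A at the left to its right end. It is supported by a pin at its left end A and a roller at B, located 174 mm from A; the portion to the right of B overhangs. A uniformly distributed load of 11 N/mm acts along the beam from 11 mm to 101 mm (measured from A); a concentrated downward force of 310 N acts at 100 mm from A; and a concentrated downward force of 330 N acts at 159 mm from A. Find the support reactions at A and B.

A_x = 0, A_y = 831.7 N, B_y = 798.3 N

Resultant of the distributed load: 11 × 90 = 990 N at 56 mm from A.
Moments about A: B_y·174 − (11·90)·56 − 310·100 − 330·159 = 0 → B_y = 138910/174 = 798.333 ≈ 798.3 N.
ΣF_y = 0: A_y + 798.333 − 11·90 − 310 − 330 = 0 → A_y = 831.7 N.
ΣF_x = 0: no horizontal applied forces, so A_x = 0.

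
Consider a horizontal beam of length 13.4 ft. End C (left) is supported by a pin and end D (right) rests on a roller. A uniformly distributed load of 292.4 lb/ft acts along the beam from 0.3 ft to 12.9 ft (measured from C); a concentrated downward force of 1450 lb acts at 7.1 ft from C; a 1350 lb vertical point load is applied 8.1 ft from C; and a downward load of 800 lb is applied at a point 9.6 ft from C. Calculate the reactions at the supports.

C_x = 0, C_y = 3312 lb, D_y = 3972 lb

Resultant of the distributed load: 292.4 × 12.6 = 3684.24 lb at 6.6 ft from C.
ΣM about C: D_y·13.4 − (292.4·12.6)·6.6 − 1450·7.1 − 1350·8.1 − 800·9.6 = 0 → D_y = 53225.984/13.4 = 3972.09 ≈ 3972 lb.
ΣF_y = 0: C_y + 3972.09 − 292.4·12.6 − 1450 − 1350 − 800 = 0 → C_y = 3312 lb.
ΣF_x = 0: no horizontal applied forces, so C_x = 0.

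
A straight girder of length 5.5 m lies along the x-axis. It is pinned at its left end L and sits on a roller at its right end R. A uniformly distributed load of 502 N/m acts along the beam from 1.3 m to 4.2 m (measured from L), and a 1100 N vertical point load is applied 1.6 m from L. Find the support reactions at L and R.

L_x = 0, L_y = 1508 N, R_y = 1048 N

Resultant of the distributed load: 502 × 2.9 = 1455.8 N at 2.75 m from L.
ΣM about L: R_y·5.5 − (502·2.9)·2.75 − 1100·1.6 = 0 → R_y = 5763.45/5.5 = 1047.9 ≈ 1048 N.
ΣF_y = 0: L_y + 1047.9 − 502·2.9 − 1100 = 0 → L_y = 1508 N.
ΣF_x = 0: no horizontal applied forces, so L_x = 0.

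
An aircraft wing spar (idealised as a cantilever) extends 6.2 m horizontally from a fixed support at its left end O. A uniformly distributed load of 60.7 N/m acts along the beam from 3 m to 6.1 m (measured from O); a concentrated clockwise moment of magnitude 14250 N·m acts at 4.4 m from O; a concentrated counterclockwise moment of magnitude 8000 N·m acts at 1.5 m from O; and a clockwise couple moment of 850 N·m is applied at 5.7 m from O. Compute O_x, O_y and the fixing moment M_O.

Resultant of the distributed load: 60.7 × 3.1 = 188.17 N at 4.55 m from O.
ΣF_x = 0: O_x = 0.
ΣF_y = 0: O_y − 60.7·3.1 = 0 → O_y = 188.2 N.
ΣM about O: M_O − (60.7·3.1)·4.55 − 14250 + 8000 − 850 = 0 → M_O = 7956 N·m.

O_x = 0, O_y = 188.2 N, M_O = 7956 N·m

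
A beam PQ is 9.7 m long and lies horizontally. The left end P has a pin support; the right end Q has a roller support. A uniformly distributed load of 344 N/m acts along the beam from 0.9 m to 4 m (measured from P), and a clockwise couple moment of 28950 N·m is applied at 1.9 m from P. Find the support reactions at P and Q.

P_x = 0, P_y = -2187 N, Q_y = 3254 N

Resultant of the distributed load: 344 × 3.1 = 1066.4 N at 2.45 m from P.
Taking moments about P: Q_y·9.7 − (344·3.1)·2.45 − 28950 = 0 → Q_y = 31562.68/9.7 = 3253.88 ≈ 3254 N.
ΣF_y = 0: P_y + 3253.88 − 344·3.1 = 0 → P_y = -2187 N.
ΣF_x = 0: no horizontal applied forces, so P_x = 0.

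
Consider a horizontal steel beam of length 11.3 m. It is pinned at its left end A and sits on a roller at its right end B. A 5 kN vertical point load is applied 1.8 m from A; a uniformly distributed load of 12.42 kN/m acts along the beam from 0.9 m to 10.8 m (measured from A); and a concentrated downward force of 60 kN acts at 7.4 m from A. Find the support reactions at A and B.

Resultant of the distributed load: 12.42 × 9.9 = 122.958 kN at 5.85 m from A.
Moments about A: B_y·11.3 − 5·1.8 − (12.42·9.9)·5.85 − 60·7.4 = 0 → B_y = 1172.3043/11.3 = 103.744 ≈ 103.7 kN.
ΣF_y = 0: A_y + 103.744 − 5 − 12.42·9.9 − 60 = 0 → A_y = 84.21 kN.
ΣF_x = 0: no horizontal applied forces, so A_x = 0.

A_x = 0, A_y = 84.21 kN, B_y = 103.7 kN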